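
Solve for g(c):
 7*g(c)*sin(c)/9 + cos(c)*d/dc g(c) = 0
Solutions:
 g(c) = C1*cos(c)^(7/9)


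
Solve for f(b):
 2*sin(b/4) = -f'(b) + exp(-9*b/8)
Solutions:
 f(b) = C1 + 8*cos(b/4) - 8*exp(-9*b/8)/9


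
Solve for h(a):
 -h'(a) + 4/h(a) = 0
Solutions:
 h(a) = -sqrt(C1 + 8*a)
 h(a) = sqrt(C1 + 8*a)


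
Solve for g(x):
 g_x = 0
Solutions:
 g(x) = C1


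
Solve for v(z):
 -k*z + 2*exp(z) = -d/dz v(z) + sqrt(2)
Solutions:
 v(z) = C1 + k*z^2/2 + sqrt(2)*z - 2*exp(z)


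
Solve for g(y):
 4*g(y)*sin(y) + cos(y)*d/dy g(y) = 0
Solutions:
 g(y) = C1*cos(y)^4


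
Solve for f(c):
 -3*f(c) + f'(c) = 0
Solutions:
 f(c) = C1*exp(3*c)


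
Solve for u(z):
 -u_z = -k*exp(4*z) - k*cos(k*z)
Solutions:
 u(z) = C1 + k*exp(4*z)/4 + sin(k*z)


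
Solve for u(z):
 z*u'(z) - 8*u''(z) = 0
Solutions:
 u(z) = C1 + C2*erfi(z/4)


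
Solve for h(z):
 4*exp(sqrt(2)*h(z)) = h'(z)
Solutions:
 h(z) = sqrt(2)*(2*log(-1/(C1 + 4*z)) - log(2))/4


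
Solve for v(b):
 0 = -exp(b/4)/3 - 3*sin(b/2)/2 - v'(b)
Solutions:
 v(b) = C1 - 4*exp(b/4)/3 + 3*cos(b/2)


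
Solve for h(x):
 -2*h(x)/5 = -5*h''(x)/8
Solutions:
 h(x) = C1*exp(-4*x/5) + C2*exp(4*x/5)


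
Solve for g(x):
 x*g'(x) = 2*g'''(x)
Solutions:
 g(x) = C1 + Integral(C2*airyai(2^(2/3)*x/2) + C3*airybi(2^(2/3)*x/2), x)


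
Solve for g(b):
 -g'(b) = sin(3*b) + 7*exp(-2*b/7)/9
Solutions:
 g(b) = C1 + cos(3*b)/3 + 49*exp(-2*b/7)/18


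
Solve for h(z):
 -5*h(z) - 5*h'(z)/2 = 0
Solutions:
 h(z) = C1*exp(-2*z)


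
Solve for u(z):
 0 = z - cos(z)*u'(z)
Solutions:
 u(z) = C1 + Integral(z/cos(z), z)


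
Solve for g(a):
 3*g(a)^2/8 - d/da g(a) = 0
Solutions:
 g(a) = -8/(C1 + 3*a)


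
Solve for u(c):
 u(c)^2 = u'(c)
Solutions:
 u(c) = -1/(C1 + c)


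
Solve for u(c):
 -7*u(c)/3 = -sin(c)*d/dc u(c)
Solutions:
 u(c) = C1*(cos(c) - 1)^(7/6)/(cos(c) + 1)^(7/6)


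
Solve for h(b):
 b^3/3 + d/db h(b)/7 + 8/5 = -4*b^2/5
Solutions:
 h(b) = C1 - 7*b^4/12 - 28*b^3/15 - 56*b/5


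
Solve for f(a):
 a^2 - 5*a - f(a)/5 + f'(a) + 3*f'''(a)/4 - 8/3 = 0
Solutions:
 f(a) = C1*exp(10^(1/3)*a*(-5^(1/3)*(9 + sqrt(481))^(1/3) + 10*2^(1/3)/(9 + sqrt(481))^(1/3))/30)*sin(10^(1/3)*sqrt(3)*a*(10*2^(1/3)/(9 + sqrt(481))^(1/3) + 5^(1/3)*(9 + sqrt(481))^(1/3))/30) + C2*exp(10^(1/3)*a*(-5^(1/3)*(9 + sqrt(481))^(1/3) + 10*2^(1/3)/(9 + sqrt(481))^(1/3))/30)*cos(10^(1/3)*sqrt(3)*a*(10*2^(1/3)/(9 + sqrt(481))^(1/3) + 5^(1/3)*(9 + sqrt(481))^(1/3))/30) + C3*exp(-10^(1/3)*a*(-5^(1/3)*(9 + sqrt(481))^(1/3) + 10*2^(1/3)/(9 + sqrt(481))^(1/3))/15) + 5*a^2 + 25*a + 335/3


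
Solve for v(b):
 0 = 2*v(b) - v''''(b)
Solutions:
 v(b) = C1*exp(-2^(1/4)*b) + C2*exp(2^(1/4)*b) + C3*sin(2^(1/4)*b) + C4*cos(2^(1/4)*b)


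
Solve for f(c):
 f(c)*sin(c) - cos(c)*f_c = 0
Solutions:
 f(c) = C1/cos(c)


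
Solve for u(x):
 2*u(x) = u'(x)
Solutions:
 u(x) = C1*exp(2*x)


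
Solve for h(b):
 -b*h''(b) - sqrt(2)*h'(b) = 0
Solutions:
 h(b) = C1 + C2*b^(1 - sqrt(2))


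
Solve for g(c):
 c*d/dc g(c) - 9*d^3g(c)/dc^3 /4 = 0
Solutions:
 g(c) = C1 + Integral(C2*airyai(2^(2/3)*3^(1/3)*c/3) + C3*airybi(2^(2/3)*3^(1/3)*c/3), c)


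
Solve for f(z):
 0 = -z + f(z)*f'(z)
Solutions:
 f(z) = -sqrt(C1 + z^2)
 f(z) = sqrt(C1 + z^2)


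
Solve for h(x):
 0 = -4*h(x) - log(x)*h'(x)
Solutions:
 h(x) = C1*exp(-4*li(x))


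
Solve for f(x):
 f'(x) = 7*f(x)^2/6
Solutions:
 f(x) = -6/(C1 + 7*x)


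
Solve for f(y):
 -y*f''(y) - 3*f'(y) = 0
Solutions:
 f(y) = C1 + C2/y^2


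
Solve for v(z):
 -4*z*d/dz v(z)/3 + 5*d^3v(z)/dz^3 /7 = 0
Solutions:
 v(z) = C1 + Integral(C2*airyai(15^(2/3)*28^(1/3)*z/15) + C3*airybi(15^(2/3)*28^(1/3)*z/15), z)


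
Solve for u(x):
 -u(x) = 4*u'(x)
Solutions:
 u(x) = C1*exp(-x/4)


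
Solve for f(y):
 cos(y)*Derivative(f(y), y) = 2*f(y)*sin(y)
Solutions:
 f(y) = C1/cos(y)^2


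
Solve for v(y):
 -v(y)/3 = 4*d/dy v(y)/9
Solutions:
 v(y) = C1*exp(-3*y/4)


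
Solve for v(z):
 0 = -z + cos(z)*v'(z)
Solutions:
 v(z) = C1 + Integral(z/cos(z), z)


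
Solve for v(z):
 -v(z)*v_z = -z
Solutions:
 v(z) = -sqrt(C1 + z^2)
 v(z) = sqrt(C1 + z^2)


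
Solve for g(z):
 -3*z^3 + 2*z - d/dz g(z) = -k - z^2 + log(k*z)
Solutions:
 g(z) = C1 - 3*z^4/4 + z^3/3 + z^2 + z*(k + 1) - z*log(k*z)


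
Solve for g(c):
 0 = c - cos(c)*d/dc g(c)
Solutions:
 g(c) = C1 + Integral(c/cos(c), c)


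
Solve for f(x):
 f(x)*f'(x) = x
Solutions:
 f(x) = -sqrt(C1 + x^2)
 f(x) = sqrt(C1 + x^2)


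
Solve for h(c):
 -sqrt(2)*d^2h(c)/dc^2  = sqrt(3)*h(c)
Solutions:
 h(c) = C1*sin(2^(3/4)*3^(1/4)*c/2) + C2*cos(2^(3/4)*3^(1/4)*c/2)


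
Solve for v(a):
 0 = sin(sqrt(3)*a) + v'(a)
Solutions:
 v(a) = C1 + sqrt(3)*cos(sqrt(3)*a)/3


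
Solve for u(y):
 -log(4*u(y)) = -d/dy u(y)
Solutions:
 -Integral(1/(log(_y) + 2*log(2)), (_y, u(y))) = C1 - y


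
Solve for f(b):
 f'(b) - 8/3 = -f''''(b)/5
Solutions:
 f(b) = C1 + C4*exp(-5^(1/3)*b) + 8*b/3 + (C2*sin(sqrt(3)*5^(1/3)*b/2) + C3*cos(sqrt(3)*5^(1/3)*b/2))*exp(5^(1/3)*b/2)


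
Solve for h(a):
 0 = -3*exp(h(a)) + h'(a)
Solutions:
 h(a) = log(-1/(C1 + 3*a))


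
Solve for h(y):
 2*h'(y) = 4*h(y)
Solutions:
 h(y) = C1*exp(2*y)


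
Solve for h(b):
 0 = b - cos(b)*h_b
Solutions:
 h(b) = C1 + Integral(b/cos(b), b)


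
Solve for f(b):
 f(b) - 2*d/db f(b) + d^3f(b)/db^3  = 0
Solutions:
 f(b) = C1*exp(b) + C2*exp(b*(-1 + sqrt(5))/2) + C3*exp(-b*(1 + sqrt(5))/2)


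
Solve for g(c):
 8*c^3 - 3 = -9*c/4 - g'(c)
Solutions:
 g(c) = C1 - 2*c^4 - 9*c^2/8 + 3*c


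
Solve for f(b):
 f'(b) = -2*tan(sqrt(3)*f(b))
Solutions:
 f(b) = sqrt(3)*(pi - asin(C1*exp(-2*sqrt(3)*b)))/3
 f(b) = sqrt(3)*asin(C1*exp(-2*sqrt(3)*b))/3


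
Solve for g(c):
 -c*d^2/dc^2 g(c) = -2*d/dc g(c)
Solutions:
 g(c) = C1 + C2*c^3


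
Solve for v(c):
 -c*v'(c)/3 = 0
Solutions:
 v(c) = C1


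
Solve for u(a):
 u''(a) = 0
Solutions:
 u(a) = C1 + C2*a


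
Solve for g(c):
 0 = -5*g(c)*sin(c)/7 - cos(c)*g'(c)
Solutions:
 g(c) = C1*cos(c)^(5/7)


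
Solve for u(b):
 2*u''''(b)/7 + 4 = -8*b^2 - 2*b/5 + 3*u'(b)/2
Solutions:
 u(b) = C1 + C4*exp(42^(1/3)*b/2) + 16*b^3/9 + 2*b^2/15 + 8*b/3 + (C2*sin(14^(1/3)*3^(5/6)*b/4) + C3*cos(14^(1/3)*3^(5/6)*b/4))*exp(-42^(1/3)*b/4)


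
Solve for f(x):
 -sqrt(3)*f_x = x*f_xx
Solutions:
 f(x) = C1 + C2*x^(1 - sqrt(3))


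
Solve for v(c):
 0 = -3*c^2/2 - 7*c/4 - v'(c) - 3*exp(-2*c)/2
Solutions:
 v(c) = C1 - c^3/2 - 7*c^2/8 + 3*exp(-2*c)/4


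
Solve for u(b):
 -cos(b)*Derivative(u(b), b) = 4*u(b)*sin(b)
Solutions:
 u(b) = C1*cos(b)^4


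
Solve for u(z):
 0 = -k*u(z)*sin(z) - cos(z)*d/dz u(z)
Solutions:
 u(z) = C1*exp(k*log(cos(z)))


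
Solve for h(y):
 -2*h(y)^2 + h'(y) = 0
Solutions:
 h(y) = -1/(C1 + 2*y)


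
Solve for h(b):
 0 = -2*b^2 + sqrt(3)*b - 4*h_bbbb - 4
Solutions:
 h(b) = C1 + C2*b + C3*b^2 + C4*b^3 - b^6/720 + sqrt(3)*b^5/480 - b^4/24


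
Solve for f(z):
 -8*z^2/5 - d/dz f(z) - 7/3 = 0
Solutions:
 f(z) = C1 - 8*z^3/15 - 7*z/3


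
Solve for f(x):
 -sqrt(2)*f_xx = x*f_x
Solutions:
 f(x) = C1 + C2*erf(2^(1/4)*x/2)


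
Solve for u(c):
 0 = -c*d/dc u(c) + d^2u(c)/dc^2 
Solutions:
 u(c) = C1 + C2*erfi(sqrt(2)*c/2)


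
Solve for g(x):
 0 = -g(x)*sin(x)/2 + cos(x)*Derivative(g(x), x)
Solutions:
 g(x) = C1/sqrt(cos(x))


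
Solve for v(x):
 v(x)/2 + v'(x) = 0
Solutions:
 v(x) = C1*exp(-x/2)


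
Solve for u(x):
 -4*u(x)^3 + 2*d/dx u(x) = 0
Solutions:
 u(x) = -sqrt(2)*sqrt(-1/(C1 + 2*x))/2
 u(x) = sqrt(2)*sqrt(-1/(C1 + 2*x))/2


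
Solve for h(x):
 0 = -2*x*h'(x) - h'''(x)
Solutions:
 h(x) = C1 + Integral(C2*airyai(-2^(1/3)*x) + C3*airybi(-2^(1/3)*x), x)


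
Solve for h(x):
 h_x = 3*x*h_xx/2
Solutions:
 h(x) = C1 + C2*x^(5/3)


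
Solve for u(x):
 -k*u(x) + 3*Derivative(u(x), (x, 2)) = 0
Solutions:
 u(x) = C1*exp(-sqrt(3)*sqrt(k)*x/3) + C2*exp(sqrt(3)*sqrt(k)*x/3)


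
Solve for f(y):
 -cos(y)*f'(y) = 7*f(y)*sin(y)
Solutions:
 f(y) = C1*cos(y)^7


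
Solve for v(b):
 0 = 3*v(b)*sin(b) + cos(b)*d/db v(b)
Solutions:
 v(b) = C1*cos(b)^3


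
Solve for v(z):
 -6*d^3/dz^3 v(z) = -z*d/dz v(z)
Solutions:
 v(z) = C1 + Integral(C2*airyai(6^(2/3)*z/6) + C3*airybi(6^(2/3)*z/6), z)


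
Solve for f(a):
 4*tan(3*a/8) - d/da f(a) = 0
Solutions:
 f(a) = C1 - 32*log(cos(3*a/8))/3


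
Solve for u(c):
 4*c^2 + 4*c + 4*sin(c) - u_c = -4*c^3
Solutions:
 u(c) = C1 + c^4 + 4*c^3/3 + 2*c^2 - 4*cos(c)


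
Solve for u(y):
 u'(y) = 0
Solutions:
 u(y) = C1


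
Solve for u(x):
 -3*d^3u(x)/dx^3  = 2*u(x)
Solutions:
 u(x) = C3*exp(-2^(1/3)*3^(2/3)*x/3) + (C1*sin(2^(1/3)*3^(1/6)*x/2) + C2*cos(2^(1/3)*3^(1/6)*x/2))*exp(2^(1/3)*3^(2/3)*x/6)


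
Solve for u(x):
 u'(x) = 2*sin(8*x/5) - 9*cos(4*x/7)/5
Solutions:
 u(x) = C1 - 63*sin(4*x/7)/20 - 5*cos(8*x/5)/4


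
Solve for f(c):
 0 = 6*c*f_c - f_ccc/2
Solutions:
 f(c) = C1 + Integral(C2*airyai(12^(1/3)*c) + C3*airybi(12^(1/3)*c), c)


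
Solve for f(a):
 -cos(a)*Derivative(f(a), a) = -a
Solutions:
 f(a) = C1 + Integral(a/cos(a), a)


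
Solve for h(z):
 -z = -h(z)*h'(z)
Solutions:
 h(z) = -sqrt(C1 + z^2)
 h(z) = sqrt(C1 + z^2)


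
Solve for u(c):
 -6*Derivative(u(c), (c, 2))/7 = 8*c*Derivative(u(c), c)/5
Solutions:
 u(c) = C1 + C2*erf(sqrt(210)*c/15)


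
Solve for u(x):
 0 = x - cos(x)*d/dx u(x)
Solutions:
 u(x) = C1 + Integral(x/cos(x), x)


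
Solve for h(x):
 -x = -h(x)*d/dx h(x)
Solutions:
 h(x) = -sqrt(C1 + x^2)
 h(x) = sqrt(C1 + x^2)


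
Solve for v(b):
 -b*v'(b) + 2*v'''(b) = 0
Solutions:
 v(b) = C1 + Integral(C2*airyai(2^(2/3)*b/2) + C3*airybi(2^(2/3)*b/2), b)


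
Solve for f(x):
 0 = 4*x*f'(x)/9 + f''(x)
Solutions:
 f(x) = C1 + C2*erf(sqrt(2)*x/3)


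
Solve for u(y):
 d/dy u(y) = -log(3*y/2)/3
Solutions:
 u(y) = C1 - y*log(y)/3 - y*log(3)/3 + y*log(2)/3 + y/3


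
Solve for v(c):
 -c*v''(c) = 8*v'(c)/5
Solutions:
 v(c) = C1 + C2/c^(3/5)


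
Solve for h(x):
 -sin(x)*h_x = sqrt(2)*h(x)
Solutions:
 h(x) = C1*(cos(x) + 1)^(sqrt(2)/2)/(cos(x) - 1)^(sqrt(2)/2)


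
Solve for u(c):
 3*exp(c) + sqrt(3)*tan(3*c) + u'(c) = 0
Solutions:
 u(c) = C1 - 3*exp(c) + sqrt(3)*log(cos(3*c))/3


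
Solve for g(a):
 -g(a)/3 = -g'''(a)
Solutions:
 g(a) = C3*exp(3^(2/3)*a/3) + (C1*sin(3^(1/6)*a/2) + C2*cos(3^(1/6)*a/2))*exp(-3^(2/3)*a/6)


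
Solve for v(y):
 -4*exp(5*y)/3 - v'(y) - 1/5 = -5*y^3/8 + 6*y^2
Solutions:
 v(y) = C1 + 5*y^4/32 - 2*y^3 - y/5 - 4*exp(5*y)/15


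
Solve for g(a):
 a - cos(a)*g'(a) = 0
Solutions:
 g(a) = C1 + Integral(a/cos(a), a)


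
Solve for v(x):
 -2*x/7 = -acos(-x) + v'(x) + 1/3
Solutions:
 v(x) = C1 - x^2/7 + x*acos(-x) - x/3 + sqrt(1 - x^2)


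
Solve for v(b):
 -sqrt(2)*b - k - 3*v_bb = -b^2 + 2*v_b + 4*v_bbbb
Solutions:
 v(b) = C1 + C4*exp(-b/2) + b^3/6 - 3*b^2/4 - sqrt(2)*b^2/4 - b*k/2 + 3*sqrt(2)*b/4 + 9*b/4 + (C2*sin(sqrt(15)*b/4) + C3*cos(sqrt(15)*b/4))*exp(b/4)


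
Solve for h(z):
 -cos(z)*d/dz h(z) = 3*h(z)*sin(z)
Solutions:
 h(z) = C1*cos(z)^3


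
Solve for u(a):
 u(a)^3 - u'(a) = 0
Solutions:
 u(a) = -sqrt(2)*sqrt(-1/(C1 + a))/2
 u(a) = sqrt(2)*sqrt(-1/(C1 + a))/2


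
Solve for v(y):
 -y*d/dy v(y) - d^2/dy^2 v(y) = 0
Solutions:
 v(y) = C1 + C2*erf(sqrt(2)*y/2)


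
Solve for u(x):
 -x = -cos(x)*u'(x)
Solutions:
 u(x) = C1 + Integral(x/cos(x), x)


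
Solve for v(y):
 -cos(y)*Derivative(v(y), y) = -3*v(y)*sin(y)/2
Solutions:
 v(y) = C1/cos(y)^(3/2)


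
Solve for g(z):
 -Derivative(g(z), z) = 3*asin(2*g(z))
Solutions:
 Integral(1/asin(2*_y), (_y, g(z))) = C1 - 3*z


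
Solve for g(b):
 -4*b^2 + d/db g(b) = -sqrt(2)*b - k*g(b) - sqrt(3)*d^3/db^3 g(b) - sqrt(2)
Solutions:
 g(b) = C1*exp(b*(-2^(2/3)*3^(1/6)*(9*k + sqrt(81*k^2 + 4*sqrt(3)))^(1/3) + 2*6^(1/3)/(9*k + sqrt(81*k^2 + 4*sqrt(3)))^(1/3))/6) + C2*exp(b*(2^(2/3)*3^(1/6)*(9*k + sqrt(81*k^2 + 4*sqrt(3)))^(1/3) - 6^(2/3)*I*(9*k + sqrt(81*k^2 + 4*sqrt(3)))^(1/3) + 16*sqrt(3)/((9*k + sqrt(81*k^2 + 4*sqrt(3)))^(1/3)*(-2^(2/3)*3^(1/6) + 6^(2/3)*I)))/12) + C3*exp(b*(2^(2/3)*3^(1/6)*(9*k + sqrt(81*k^2 + 4*sqrt(3)))^(1/3) + 6^(2/3)*I*(9*k + sqrt(81*k^2 + 4*sqrt(3)))^(1/3) - 16*sqrt(3)/((9*k + sqrt(81*k^2 + 4*sqrt(3)))^(1/3)*(2^(2/3)*3^(1/6) + 6^(2/3)*I)))/12) + 4*b^2/k - sqrt(2)*b/k - 8*b/k^2 - sqrt(2)/k + sqrt(2)/k^2 + 8/k^3


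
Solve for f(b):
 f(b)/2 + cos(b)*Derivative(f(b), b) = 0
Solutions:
 f(b) = C1*(sin(b) - 1)^(1/4)/(sin(b) + 1)^(1/4)


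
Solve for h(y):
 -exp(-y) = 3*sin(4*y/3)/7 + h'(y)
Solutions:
 h(y) = C1 + 9*cos(4*y/3)/28 + exp(-y)


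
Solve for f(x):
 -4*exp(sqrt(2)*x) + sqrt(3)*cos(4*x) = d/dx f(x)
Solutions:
 f(x) = C1 - 2*sqrt(2)*exp(sqrt(2)*x) + sqrt(3)*sin(4*x)/4


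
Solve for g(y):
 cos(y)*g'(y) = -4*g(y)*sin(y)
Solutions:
 g(y) = C1*cos(y)^4


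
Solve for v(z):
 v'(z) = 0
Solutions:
 v(z) = C1


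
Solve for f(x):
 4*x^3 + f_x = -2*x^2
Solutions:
 f(x) = C1 - x^4 - 2*x^3/3


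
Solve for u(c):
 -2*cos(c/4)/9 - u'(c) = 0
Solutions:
 u(c) = C1 - 8*sin(c/4)/9


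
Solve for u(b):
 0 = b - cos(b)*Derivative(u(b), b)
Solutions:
 u(b) = C1 + Integral(b/cos(b), b)


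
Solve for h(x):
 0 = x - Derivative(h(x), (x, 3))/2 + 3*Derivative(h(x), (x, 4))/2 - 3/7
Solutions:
 h(x) = C1 + C2*x + C3*x^2 + C4*exp(x/3) + x^4/12 + 6*x^3/7


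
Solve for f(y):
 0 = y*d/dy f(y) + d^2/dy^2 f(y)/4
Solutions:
 f(y) = C1 + C2*erf(sqrt(2)*y)


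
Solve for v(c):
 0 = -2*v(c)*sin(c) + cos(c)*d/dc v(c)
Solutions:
 v(c) = C1/cos(c)^2


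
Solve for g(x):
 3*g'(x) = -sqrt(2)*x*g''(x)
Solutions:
 g(x) = C1 + C2*x^(1 - 3*sqrt(2)/2)


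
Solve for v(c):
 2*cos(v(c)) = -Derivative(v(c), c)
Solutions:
 v(c) = pi - asin((C1 + exp(4*c))/(C1 - exp(4*c)))
 v(c) = asin((C1 + exp(4*c))/(C1 - exp(4*c)))


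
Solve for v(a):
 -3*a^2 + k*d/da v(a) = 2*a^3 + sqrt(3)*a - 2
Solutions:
 v(a) = C1 + a^4/(2*k) + a^3/k + sqrt(3)*a^2/(2*k) - 2*a/k


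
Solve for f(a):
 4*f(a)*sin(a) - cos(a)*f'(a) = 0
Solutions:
 f(a) = C1/cos(a)^4


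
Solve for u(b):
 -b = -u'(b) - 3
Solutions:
 u(b) = C1 + b^2/2 - 3*b


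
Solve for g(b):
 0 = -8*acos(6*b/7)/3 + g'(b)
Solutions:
 g(b) = C1 + 8*b*acos(6*b/7)/3 - 4*sqrt(49 - 36*b^2)/9


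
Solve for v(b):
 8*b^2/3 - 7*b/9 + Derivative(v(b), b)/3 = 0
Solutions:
 v(b) = C1 - 8*b^3/3 + 7*b^2/6


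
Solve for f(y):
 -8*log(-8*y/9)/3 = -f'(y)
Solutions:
 f(y) = C1 + 8*y*log(-y)/3 + y*(-16*log(3)/3 - 8/3 + 8*log(2))


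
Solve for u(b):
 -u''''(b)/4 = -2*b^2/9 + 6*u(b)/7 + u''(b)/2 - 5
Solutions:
 u(b) = 7*b^2/27 + (C1*sin(14^(3/4)*3^(1/4)*b*cos(atan(sqrt(119)/7)/2)/7) + C2*cos(14^(3/4)*3^(1/4)*b*cos(atan(sqrt(119)/7)/2)/7))*exp(-14^(3/4)*3^(1/4)*b*sin(atan(sqrt(119)/7)/2)/7) + (C3*sin(14^(3/4)*3^(1/4)*b*cos(atan(sqrt(119)/7)/2)/7) + C4*cos(14^(3/4)*3^(1/4)*b*cos(atan(sqrt(119)/7)/2)/7))*exp(14^(3/4)*3^(1/4)*b*sin(atan(sqrt(119)/7)/2)/7) + 448/81


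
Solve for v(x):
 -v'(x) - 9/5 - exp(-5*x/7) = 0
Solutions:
 v(x) = C1 - 9*x/5 + 7*exp(-5*x/7)/5


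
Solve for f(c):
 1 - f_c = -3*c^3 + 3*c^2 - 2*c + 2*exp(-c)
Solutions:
 f(c) = C1 + 3*c^4/4 - c^3 + c^2 + c + 2*exp(-c)


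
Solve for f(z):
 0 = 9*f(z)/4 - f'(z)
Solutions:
 f(z) = C1*exp(9*z/4)


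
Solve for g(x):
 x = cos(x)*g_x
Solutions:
 g(x) = C1 + Integral(x/cos(x), x)


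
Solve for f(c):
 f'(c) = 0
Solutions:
 f(c) = C1


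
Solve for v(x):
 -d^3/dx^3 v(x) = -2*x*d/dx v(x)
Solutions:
 v(x) = C1 + Integral(C2*airyai(2^(1/3)*x) + C3*airybi(2^(1/3)*x), x)


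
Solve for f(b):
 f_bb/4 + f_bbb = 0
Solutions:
 f(b) = C1 + C2*b + C3*exp(-b/4)


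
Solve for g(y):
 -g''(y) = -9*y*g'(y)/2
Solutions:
 g(y) = C1 + C2*erfi(3*y/2)


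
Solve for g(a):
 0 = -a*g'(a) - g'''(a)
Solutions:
 g(a) = C1 + Integral(C2*airyai(-a) + C3*airybi(-a), a)


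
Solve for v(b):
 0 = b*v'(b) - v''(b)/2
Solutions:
 v(b) = C1 + C2*erfi(b)


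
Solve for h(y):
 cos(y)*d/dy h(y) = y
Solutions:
 h(y) = C1 + Integral(y/cos(y), y)


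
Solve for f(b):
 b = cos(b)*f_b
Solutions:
 f(b) = C1 + Integral(b/cos(b), b)


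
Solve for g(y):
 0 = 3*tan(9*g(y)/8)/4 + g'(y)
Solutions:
 g(y) = -8*asin(C1*exp(-27*y/32))/9 + 8*pi/9
 g(y) = 8*asin(C1*exp(-27*y/32))/9


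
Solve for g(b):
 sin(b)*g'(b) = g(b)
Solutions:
 g(b) = C1*sqrt(cos(b) - 1)/sqrt(cos(b) + 1)


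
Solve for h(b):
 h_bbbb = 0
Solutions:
 h(b) = C1 + C2*b + C3*b^2 + C4*b^3


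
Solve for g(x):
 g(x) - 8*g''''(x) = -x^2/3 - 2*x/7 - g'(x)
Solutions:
 g(x) = C1*exp(x*(-2^(2/3)*(47 + 3*sqrt(249))^(1/3) + 4*2^(1/3)/(47 + 3*sqrt(249))^(1/3) + 4)/24)*sin(2^(1/3)*sqrt(3)*x*(4/(47 + 3*sqrt(249))^(1/3) + 2^(1/3)*(47 + 3*sqrt(249))^(1/3))/24) + C2*exp(x*(-2^(2/3)*(47 + 3*sqrt(249))^(1/3) + 4*2^(1/3)/(47 + 3*sqrt(249))^(1/3) + 4)/24)*cos(2^(1/3)*sqrt(3)*x*(4/(47 + 3*sqrt(249))^(1/3) + 2^(1/3)*(47 + 3*sqrt(249))^(1/3))/24) + C3*exp(-x/2) + C4*exp(x*(-4*2^(1/3)/(47 + 3*sqrt(249))^(1/3) + 2 + 2^(2/3)*(47 + 3*sqrt(249))^(1/3))/12) - x^2/3 + 8*x/21 - 8/21


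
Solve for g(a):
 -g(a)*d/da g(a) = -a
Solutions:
 g(a) = -sqrt(C1 + a^2)
 g(a) = sqrt(C1 + a^2)


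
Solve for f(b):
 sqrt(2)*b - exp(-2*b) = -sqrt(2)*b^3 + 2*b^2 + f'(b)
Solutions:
 f(b) = C1 + sqrt(2)*b^4/4 - 2*b^3/3 + sqrt(2)*b^2/2 + exp(-2*b)/2


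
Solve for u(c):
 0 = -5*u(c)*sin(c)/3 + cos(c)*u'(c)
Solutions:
 u(c) = C1/cos(c)^(5/3)


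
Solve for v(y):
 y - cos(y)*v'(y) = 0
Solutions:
 v(y) = C1 + Integral(y/cos(y), y)


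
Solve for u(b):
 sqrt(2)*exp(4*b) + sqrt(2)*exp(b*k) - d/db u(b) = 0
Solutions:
 u(b) = C1 + sqrt(2)*exp(4*b)/4 + sqrt(2)*exp(b*k)/k


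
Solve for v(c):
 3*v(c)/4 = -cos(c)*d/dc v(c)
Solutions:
 v(c) = C1*(sin(c) - 1)^(3/8)/(sin(c) + 1)^(3/8)


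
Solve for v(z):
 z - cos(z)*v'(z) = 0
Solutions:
 v(z) = C1 + Integral(z/cos(z), z)


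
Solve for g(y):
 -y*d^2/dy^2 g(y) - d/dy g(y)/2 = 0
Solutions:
 g(y) = C1 + C2*sqrt(y)


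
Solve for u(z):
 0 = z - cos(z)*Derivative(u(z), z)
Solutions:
 u(z) = C1 + Integral(z/cos(z), z)


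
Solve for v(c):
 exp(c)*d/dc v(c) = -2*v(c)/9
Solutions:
 v(c) = C1*exp(2*exp(-c)/9)


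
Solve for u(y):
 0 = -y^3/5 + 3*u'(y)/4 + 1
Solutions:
 u(y) = C1 + y^4/15 - 4*y/3


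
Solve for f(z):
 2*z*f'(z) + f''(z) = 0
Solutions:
 f(z) = C1 + C2*erf(z)


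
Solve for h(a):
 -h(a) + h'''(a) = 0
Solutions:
 h(a) = C3*exp(a) + (C1*sin(sqrt(3)*a/2) + C2*cos(sqrt(3)*a/2))*exp(-a/2)


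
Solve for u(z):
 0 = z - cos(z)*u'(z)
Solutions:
 u(z) = C1 + Integral(z/cos(z), z)


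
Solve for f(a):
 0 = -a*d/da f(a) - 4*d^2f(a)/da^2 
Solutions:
 f(a) = C1 + C2*erf(sqrt(2)*a/4)


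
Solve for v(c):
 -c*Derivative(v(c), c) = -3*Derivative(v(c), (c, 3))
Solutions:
 v(c) = C1 + Integral(C2*airyai(3^(2/3)*c/3) + C3*airybi(3^(2/3)*c/3), c)


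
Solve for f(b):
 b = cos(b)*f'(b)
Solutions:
 f(b) = C1 + Integral(b/cos(b), b)


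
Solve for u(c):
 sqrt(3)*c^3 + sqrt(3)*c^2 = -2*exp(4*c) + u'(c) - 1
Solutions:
 u(c) = C1 + sqrt(3)*c^4/4 + sqrt(3)*c^3/3 + c + exp(4*c)/2


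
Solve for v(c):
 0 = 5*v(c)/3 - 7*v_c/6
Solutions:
 v(c) = C1*exp(10*c/7)


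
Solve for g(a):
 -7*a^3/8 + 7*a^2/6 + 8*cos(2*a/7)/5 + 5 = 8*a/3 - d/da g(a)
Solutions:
 g(a) = C1 + 7*a^4/32 - 7*a^3/18 + 4*a^2/3 - 5*a - 28*sin(2*a/7)/5


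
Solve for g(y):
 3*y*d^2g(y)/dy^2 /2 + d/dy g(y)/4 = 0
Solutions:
 g(y) = C1 + C2*y^(5/6)


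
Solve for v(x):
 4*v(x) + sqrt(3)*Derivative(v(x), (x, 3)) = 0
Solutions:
 v(x) = C3*exp(-2^(2/3)*3^(5/6)*x/3) + (C1*sin(2^(2/3)*3^(1/3)*x/2) + C2*cos(2^(2/3)*3^(1/3)*x/2))*exp(2^(2/3)*3^(5/6)*x/6)


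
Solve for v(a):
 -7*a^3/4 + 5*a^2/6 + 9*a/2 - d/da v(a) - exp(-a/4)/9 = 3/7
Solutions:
 v(a) = C1 - 7*a^4/16 + 5*a^3/18 + 9*a^2/4 - 3*a/7 + 4*exp(-a/4)/9


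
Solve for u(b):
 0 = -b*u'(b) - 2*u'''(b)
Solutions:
 u(b) = C1 + Integral(C2*airyai(-2^(2/3)*b/2) + C3*airybi(-2^(2/3)*b/2), b)


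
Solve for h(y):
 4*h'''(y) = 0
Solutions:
 h(y) = C1 + C2*y + C3*y^2


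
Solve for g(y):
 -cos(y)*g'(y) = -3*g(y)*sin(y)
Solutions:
 g(y) = C1/cos(y)^3


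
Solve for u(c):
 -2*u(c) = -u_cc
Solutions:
 u(c) = C1*exp(-sqrt(2)*c) + C2*exp(sqrt(2)*c)


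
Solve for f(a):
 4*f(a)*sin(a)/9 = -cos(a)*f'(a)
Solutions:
 f(a) = C1*cos(a)^(4/9)


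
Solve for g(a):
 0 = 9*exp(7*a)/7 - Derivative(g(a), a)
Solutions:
 g(a) = C1 + 9*exp(7*a)/49


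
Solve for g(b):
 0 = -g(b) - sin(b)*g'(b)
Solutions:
 g(b) = C1*sqrt(cos(b) + 1)/sqrt(cos(b) - 1)


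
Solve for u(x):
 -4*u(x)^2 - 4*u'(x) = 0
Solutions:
 u(x) = 1/(C1 + x)


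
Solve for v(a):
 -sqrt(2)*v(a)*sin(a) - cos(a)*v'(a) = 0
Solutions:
 v(a) = C1*cos(a)^(sqrt(2))


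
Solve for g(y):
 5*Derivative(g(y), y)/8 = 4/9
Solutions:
 g(y) = C1 + 32*y/45


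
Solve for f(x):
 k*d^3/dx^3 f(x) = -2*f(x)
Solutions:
 f(x) = C1*exp(2^(1/3)*x*(-1/k)^(1/3)) + C2*exp(2^(1/3)*x*(-1/k)^(1/3)*(-1 + sqrt(3)*I)/2) + C3*exp(-2^(1/3)*x*(-1/k)^(1/3)*(1 + sqrt(3)*I)/2)


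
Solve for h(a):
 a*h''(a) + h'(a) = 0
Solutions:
 h(a) = C1 + C2*log(a)


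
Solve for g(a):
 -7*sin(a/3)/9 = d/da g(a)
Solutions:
 g(a) = C1 + 7*cos(a/3)/3


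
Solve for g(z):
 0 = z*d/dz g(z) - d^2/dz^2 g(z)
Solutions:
 g(z) = C1 + C2*erfi(sqrt(2)*z/2)


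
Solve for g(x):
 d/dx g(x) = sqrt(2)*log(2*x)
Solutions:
 g(x) = C1 + sqrt(2)*x*log(x) - sqrt(2)*x + sqrt(2)*x*log(2)


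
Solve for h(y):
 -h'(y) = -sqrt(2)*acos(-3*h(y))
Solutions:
 Integral(1/acos(-3*_y), (_y, h(y))) = C1 + sqrt(2)*y


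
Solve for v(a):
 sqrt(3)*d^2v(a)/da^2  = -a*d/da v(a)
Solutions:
 v(a) = C1 + C2*erf(sqrt(2)*3^(3/4)*a/6)


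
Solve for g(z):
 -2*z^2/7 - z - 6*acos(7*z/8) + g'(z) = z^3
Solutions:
 g(z) = C1 + z^4/4 + 2*z^3/21 + z^2/2 + 6*z*acos(7*z/8) - 6*sqrt(64 - 49*z^2)/7


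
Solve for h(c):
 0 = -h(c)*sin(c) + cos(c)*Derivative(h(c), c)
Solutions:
 h(c) = C1/cos(c)


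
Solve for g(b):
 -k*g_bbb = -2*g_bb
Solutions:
 g(b) = C1 + C2*b + C3*exp(2*b/k)


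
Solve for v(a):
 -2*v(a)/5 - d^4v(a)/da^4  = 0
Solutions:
 v(a) = (C1*sin(10^(3/4)*a/10) + C2*cos(10^(3/4)*a/10))*exp(-10^(3/4)*a/10) + (C3*sin(10^(3/4)*a/10) + C4*cos(10^(3/4)*a/10))*exp(10^(3/4)*a/10)


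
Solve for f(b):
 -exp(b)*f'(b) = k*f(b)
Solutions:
 f(b) = C1*exp(k*exp(-b))


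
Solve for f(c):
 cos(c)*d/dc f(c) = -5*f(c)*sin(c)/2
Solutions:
 f(c) = C1*cos(c)^(5/2)


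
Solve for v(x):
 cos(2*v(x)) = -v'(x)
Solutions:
 v(x) = -asin((C1 + exp(4*x))/(C1 - exp(4*x)))/2 + pi/2
 v(x) = asin((C1 + exp(4*x))/(C1 - exp(4*x)))/2


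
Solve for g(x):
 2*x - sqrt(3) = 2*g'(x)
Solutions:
 g(x) = C1 + x^2/2 - sqrt(3)*x/2


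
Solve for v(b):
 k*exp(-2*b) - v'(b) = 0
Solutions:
 v(b) = C1 - k*exp(-2*b)/2


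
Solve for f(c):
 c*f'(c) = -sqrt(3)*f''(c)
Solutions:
 f(c) = C1 + C2*erf(sqrt(2)*3^(3/4)*c/6)


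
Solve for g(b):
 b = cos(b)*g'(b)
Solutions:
 g(b) = C1 + Integral(b/cos(b), b)


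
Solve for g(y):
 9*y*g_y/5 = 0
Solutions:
 g(y) = C1


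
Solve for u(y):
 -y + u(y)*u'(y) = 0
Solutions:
 u(y) = -sqrt(C1 + y^2)
 u(y) = sqrt(C1 + y^2)


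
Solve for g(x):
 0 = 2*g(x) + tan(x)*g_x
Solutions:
 g(x) = C1/sin(x)^2


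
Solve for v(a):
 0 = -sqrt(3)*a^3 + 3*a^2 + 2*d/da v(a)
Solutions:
 v(a) = C1 + sqrt(3)*a^4/8 - a^3/2


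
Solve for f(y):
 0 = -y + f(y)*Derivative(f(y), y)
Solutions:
 f(y) = -sqrt(C1 + y^2)
 f(y) = sqrt(C1 + y^2)


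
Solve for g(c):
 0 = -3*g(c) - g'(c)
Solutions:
 g(c) = C1*exp(-3*c)


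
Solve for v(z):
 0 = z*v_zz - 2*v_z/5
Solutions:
 v(z) = C1 + C2*z^(7/5)


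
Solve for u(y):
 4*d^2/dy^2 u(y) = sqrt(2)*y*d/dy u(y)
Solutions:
 u(y) = C1 + C2*erfi(2^(3/4)*y/4)


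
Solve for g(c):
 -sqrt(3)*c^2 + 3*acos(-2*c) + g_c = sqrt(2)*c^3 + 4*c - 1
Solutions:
 g(c) = C1 + sqrt(2)*c^4/4 + sqrt(3)*c^3/3 + 2*c^2 - 3*c*acos(-2*c) - c - 3*sqrt(1 - 4*c^2)/2


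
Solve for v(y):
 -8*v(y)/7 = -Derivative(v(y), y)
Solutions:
 v(y) = C1*exp(8*y/7)


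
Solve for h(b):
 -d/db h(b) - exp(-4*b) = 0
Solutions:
 h(b) = C1 + exp(-4*b)/4


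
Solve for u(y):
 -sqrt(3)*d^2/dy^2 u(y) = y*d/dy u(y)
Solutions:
 u(y) = C1 + C2*erf(sqrt(2)*3^(3/4)*y/6)


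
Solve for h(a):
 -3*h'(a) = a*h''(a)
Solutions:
 h(a) = C1 + C2/a^2


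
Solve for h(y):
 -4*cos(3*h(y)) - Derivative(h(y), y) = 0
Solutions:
 h(y) = -asin((C1 + exp(24*y))/(C1 - exp(24*y)))/3 + pi/3
 h(y) = asin((C1 + exp(24*y))/(C1 - exp(24*y)))/3


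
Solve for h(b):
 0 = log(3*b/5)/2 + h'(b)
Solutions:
 h(b) = C1 - b*log(b)/2 - b*log(3)/2 + b/2 + b*log(5)/2


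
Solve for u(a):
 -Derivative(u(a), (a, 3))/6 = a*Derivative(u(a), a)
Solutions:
 u(a) = C1 + Integral(C2*airyai(-6^(1/3)*a) + C3*airybi(-6^(1/3)*a), a)


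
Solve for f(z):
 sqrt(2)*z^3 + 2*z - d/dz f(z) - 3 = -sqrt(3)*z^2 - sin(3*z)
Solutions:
 f(z) = C1 + sqrt(2)*z^4/4 + sqrt(3)*z^3/3 + z^2 - 3*z - cos(3*z)/3


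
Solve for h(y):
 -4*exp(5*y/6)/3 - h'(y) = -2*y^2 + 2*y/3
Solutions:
 h(y) = C1 + 2*y^3/3 - y^2/3 - 8*exp(5*y/6)/5


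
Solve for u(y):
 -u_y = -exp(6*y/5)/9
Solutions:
 u(y) = C1 + 5*exp(6*y/5)/54


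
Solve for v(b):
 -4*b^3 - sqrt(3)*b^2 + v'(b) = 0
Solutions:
 v(b) = C1 + b^4 + sqrt(3)*b^3/3


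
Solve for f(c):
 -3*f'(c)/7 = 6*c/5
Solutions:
 f(c) = C1 - 7*c^2/5


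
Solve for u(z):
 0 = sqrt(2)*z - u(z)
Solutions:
 u(z) = sqrt(2)*z


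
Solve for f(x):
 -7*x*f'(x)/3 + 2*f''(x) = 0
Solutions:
 f(x) = C1 + C2*erfi(sqrt(21)*x/6)


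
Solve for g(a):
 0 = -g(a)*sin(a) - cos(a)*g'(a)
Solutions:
 g(a) = C1*cos(a)


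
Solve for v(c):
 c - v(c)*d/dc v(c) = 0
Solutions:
 v(c) = -sqrt(C1 + c^2)
 v(c) = sqrt(C1 + c^2)


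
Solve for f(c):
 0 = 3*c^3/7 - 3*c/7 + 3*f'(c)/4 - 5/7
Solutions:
 f(c) = C1 - c^4/7 + 2*c^2/7 + 20*c/21


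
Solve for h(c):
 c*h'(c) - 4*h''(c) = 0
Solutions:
 h(c) = C1 + C2*erfi(sqrt(2)*c/4)


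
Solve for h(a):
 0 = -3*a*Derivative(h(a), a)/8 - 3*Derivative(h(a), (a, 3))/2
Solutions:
 h(a) = C1 + Integral(C2*airyai(-2^(1/3)*a/2) + C3*airybi(-2^(1/3)*a/2), a)


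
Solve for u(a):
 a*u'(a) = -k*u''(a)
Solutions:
 u(a) = C1 + C2*sqrt(k)*erf(sqrt(2)*a*sqrt(1/k)/2)


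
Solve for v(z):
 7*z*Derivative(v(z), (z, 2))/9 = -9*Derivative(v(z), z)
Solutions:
 v(z) = C1 + C2/z^(74/7)


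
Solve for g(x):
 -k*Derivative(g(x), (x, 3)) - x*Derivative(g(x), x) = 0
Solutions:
 g(x) = C1 + Integral(C2*airyai(x*(-1/k)^(1/3)) + C3*airybi(x*(-1/k)^(1/3)), x)


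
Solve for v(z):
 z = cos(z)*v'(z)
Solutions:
 v(z) = C1 + Integral(z/cos(z), z)


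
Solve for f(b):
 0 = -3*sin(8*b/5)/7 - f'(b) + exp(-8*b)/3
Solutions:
 f(b) = C1 + 15*cos(8*b/5)/56 - exp(-8*b)/24


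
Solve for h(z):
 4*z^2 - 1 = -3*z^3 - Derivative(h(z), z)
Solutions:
 h(z) = C1 - 3*z^4/4 - 4*z^3/3 + z


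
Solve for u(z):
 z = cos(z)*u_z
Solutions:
 u(z) = C1 + Integral(z/cos(z), z)


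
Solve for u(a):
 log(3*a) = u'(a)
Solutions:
 u(a) = C1 + a*log(a) - a + a*log(3)


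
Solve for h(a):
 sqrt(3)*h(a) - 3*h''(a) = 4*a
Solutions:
 h(a) = C1*exp(-3^(3/4)*a/3) + C2*exp(3^(3/4)*a/3) + 4*sqrt(3)*a/3


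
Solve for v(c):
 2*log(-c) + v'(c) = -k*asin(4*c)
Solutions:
 v(c) = C1 - 2*c*log(-c) + 2*c - k*(c*asin(4*c) + sqrt(1 - 16*c^2)/4)


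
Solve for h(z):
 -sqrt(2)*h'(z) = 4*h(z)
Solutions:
 h(z) = C1*exp(-2*sqrt(2)*z)


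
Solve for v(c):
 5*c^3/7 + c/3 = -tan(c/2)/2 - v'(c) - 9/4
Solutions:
 v(c) = C1 - 5*c^4/28 - c^2/6 - 9*c/4 + log(cos(c/2))


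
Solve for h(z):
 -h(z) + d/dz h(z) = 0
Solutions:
 h(z) = C1*exp(z)


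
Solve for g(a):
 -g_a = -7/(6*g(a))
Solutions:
 g(a) = -sqrt(C1 + 21*a)/3
 g(a) = sqrt(C1 + 21*a)/3


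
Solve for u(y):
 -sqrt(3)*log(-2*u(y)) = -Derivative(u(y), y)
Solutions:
 -sqrt(3)*Integral(1/(log(-_y) + log(2)), (_y, u(y)))/3 = C1 - y


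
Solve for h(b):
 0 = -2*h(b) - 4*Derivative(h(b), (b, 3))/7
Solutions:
 h(b) = C3*exp(-2^(2/3)*7^(1/3)*b/2) + (C1*sin(2^(2/3)*sqrt(3)*7^(1/3)*b/4) + C2*cos(2^(2/3)*sqrt(3)*7^(1/3)*b/4))*exp(2^(2/3)*7^(1/3)*b/4)


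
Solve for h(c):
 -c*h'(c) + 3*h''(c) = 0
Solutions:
 h(c) = C1 + C2*erfi(sqrt(6)*c/6)


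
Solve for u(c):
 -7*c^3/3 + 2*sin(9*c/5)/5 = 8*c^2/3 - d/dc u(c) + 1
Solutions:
 u(c) = C1 + 7*c^4/12 + 8*c^3/9 + c + 2*cos(9*c/5)/9


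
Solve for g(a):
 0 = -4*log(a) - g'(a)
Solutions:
 g(a) = C1 - 4*a*log(a) + 4*a


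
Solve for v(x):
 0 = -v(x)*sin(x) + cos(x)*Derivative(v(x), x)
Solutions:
 v(x) = C1/cos(x)


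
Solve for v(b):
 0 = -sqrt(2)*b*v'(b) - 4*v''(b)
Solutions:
 v(b) = C1 + C2*erf(2^(3/4)*b/4)


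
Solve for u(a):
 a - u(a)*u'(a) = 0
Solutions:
 u(a) = -sqrt(C1 + a^2)
 u(a) = sqrt(C1 + a^2)


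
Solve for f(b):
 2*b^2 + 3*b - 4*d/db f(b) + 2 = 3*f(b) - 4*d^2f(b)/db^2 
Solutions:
 f(b) = C1*exp(-b/2) + C2*exp(3*b/2) + 2*b^2/3 - 7*b/9 + 94/27


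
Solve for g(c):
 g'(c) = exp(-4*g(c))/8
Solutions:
 g(c) = log(-I*(C1 + c/2)^(1/4))
 g(c) = log(I*(C1 + c/2)^(1/4))
 g(c) = log(-(C1 + c/2)^(1/4))
 g(c) = log(C1 + c/2)/4


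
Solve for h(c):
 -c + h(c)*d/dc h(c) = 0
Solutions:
 h(c) = -sqrt(C1 + c^2)
 h(c) = sqrt(C1 + c^2)


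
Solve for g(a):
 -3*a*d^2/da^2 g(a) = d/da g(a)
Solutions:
 g(a) = C1 + C2*a^(2/3)


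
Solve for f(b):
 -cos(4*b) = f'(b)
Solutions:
 f(b) = C1 - sin(4*b)/4


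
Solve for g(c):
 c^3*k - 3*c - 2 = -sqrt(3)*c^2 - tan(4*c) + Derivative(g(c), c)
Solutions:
 g(c) = C1 + c^4*k/4 + sqrt(3)*c^3/3 - 3*c^2/2 - 2*c - log(cos(4*c))/4


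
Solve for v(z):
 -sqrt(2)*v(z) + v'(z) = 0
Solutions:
 v(z) = C1*exp(sqrt(2)*z)


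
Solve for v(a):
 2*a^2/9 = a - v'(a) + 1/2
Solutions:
 v(a) = C1 - 2*a^3/27 + a^2/2 + a/2


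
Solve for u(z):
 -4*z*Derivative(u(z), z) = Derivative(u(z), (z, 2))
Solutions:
 u(z) = C1 + C2*erf(sqrt(2)*z)


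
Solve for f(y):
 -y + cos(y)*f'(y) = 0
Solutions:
 f(y) = C1 + Integral(y/cos(y), y)


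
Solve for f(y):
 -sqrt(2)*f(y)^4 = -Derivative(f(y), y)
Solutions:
 f(y) = (-1/(C1 + 3*sqrt(2)*y))^(1/3)
 f(y) = (-1/(C1 + sqrt(2)*y))^(1/3)*(-3^(2/3) - 3*3^(1/6)*I)/6
 f(y) = (-1/(C1 + sqrt(2)*y))^(1/3)*(-3^(2/3) + 3*3^(1/6)*I)/6


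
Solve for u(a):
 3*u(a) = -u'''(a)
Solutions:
 u(a) = C3*exp(-3^(1/3)*a) + (C1*sin(3^(5/6)*a/2) + C2*cos(3^(5/6)*a/2))*exp(3^(1/3)*a/2)


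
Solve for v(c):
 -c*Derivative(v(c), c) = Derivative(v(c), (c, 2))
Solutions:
 v(c) = C1 + C2*erf(sqrt(2)*c/2)


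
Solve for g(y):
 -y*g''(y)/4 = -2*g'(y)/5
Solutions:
 g(y) = C1 + C2*y^(13/5)


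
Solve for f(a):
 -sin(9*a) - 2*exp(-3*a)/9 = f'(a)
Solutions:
 f(a) = C1 + cos(9*a)/9 + 2*exp(-3*a)/27


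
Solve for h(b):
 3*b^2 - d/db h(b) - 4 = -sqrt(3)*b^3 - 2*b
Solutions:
 h(b) = C1 + sqrt(3)*b^4/4 + b^3 + b^2 - 4*b


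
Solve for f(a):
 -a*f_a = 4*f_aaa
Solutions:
 f(a) = C1 + Integral(C2*airyai(-2^(1/3)*a/2) + C3*airybi(-2^(1/3)*a/2), a)


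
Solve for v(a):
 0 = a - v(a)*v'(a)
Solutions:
 v(a) = -sqrt(C1 + a^2)
 v(a) = sqrt(C1 + a^2)


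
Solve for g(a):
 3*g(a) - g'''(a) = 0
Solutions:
 g(a) = C3*exp(3^(1/3)*a) + (C1*sin(3^(5/6)*a/2) + C2*cos(3^(5/6)*a/2))*exp(-3^(1/3)*a/2)


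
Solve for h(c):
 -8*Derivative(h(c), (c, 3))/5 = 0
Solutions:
 h(c) = C1 + C2*c + C3*c^2


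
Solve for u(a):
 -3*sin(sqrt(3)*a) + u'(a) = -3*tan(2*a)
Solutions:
 u(a) = C1 + 3*log(cos(2*a))/2 - sqrt(3)*cos(sqrt(3)*a)


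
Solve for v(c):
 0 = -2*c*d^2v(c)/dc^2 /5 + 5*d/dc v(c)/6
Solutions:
 v(c) = C1 + C2*c^(37/12)


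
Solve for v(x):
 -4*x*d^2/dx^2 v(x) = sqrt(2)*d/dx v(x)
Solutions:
 v(x) = C1 + C2*x^(1 - sqrt(2)/4)


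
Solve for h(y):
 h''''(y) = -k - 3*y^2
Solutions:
 h(y) = C1 + C2*y + C3*y^2 + C4*y^3 - k*y^4/24 - y^6/120


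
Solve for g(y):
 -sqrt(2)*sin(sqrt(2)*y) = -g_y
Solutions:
 g(y) = C1 - cos(sqrt(2)*y)


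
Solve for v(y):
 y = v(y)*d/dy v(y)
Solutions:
 v(y) = -sqrt(C1 + y^2)
 v(y) = sqrt(C1 + y^2)


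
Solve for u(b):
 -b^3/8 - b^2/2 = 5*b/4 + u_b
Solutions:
 u(b) = C1 - b^4/32 - b^3/6 - 5*b^2/8


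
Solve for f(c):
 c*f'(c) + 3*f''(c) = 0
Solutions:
 f(c) = C1 + C2*erf(sqrt(6)*c/6)


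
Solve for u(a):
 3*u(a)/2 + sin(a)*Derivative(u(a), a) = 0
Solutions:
 u(a) = C1*(cos(a) + 1)^(3/4)/(cos(a) - 1)^(3/4)


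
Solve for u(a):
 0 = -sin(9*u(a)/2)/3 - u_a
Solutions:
 u(a) = -2*acos((-C1 - exp(3*a))/(C1 - exp(3*a)))/9 + 4*pi/9
 u(a) = 2*acos((-C1 - exp(3*a))/(C1 - exp(3*a)))/9


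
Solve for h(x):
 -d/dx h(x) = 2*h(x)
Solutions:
 h(x) = C1*exp(-2*x)


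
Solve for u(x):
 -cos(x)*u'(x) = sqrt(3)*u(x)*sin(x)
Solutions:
 u(x) = C1*cos(x)^(sqrt(3))


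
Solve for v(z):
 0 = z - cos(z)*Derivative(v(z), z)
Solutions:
 v(z) = C1 + Integral(z/cos(z), z)


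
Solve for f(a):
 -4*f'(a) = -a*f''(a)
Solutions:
 f(a) = C1 + C2*a^5


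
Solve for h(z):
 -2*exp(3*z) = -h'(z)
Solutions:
 h(z) = C1 + 2*exp(3*z)/3


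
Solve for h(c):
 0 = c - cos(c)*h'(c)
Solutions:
 h(c) = C1 + Integral(c/cos(c), c)


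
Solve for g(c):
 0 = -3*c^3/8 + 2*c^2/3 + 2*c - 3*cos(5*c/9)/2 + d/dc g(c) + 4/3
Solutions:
 g(c) = C1 + 3*c^4/32 - 2*c^3/9 - c^2 - 4*c/3 + 27*sin(5*c/9)/10


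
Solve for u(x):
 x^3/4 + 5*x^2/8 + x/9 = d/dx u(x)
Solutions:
 u(x) = C1 + x^4/16 + 5*x^3/24 + x^2/18


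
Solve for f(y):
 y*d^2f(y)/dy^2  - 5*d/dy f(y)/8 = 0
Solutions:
 f(y) = C1 + C2*y^(13/8)


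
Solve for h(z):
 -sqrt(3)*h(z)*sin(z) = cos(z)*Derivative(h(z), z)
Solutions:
 h(z) = C1*cos(z)^(sqrt(3))


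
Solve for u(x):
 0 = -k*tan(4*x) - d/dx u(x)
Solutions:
 u(x) = C1 + k*log(cos(4*x))/4


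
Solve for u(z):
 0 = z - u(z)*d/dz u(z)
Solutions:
 u(z) = -sqrt(C1 + z^2)
 u(z) = sqrt(C1 + z^2)


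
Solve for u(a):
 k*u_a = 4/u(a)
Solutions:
 u(a) = -sqrt(C1 + 8*a/k)
 u(a) = sqrt(C1 + 8*a/k)


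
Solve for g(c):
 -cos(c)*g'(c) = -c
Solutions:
 g(c) = C1 + Integral(c/cos(c), c)


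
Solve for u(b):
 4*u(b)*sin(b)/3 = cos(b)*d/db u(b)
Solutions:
 u(b) = C1/cos(b)^(4/3)


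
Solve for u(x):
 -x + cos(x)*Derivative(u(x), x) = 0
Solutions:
 u(x) = C1 + Integral(x/cos(x), x)


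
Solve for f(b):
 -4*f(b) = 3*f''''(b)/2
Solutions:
 f(b) = (C1*sin(2^(1/4)*3^(3/4)*b/3) + C2*cos(2^(1/4)*3^(3/4)*b/3))*exp(-2^(1/4)*3^(3/4)*b/3) + (C3*sin(2^(1/4)*3^(3/4)*b/3) + C4*cos(2^(1/4)*3^(3/4)*b/3))*exp(2^(1/4)*3^(3/4)*b/3)


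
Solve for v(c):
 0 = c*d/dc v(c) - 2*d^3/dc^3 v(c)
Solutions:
 v(c) = C1 + Integral(C2*airyai(2^(2/3)*c/2) + C3*airybi(2^(2/3)*c/2), c)


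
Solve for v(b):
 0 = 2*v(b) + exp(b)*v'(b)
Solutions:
 v(b) = C1*exp(2*exp(-b))


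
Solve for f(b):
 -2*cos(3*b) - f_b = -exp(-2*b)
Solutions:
 f(b) = C1 - 2*sin(3*b)/3 - exp(-2*b)/2


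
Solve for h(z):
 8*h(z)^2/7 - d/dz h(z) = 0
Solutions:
 h(z) = -7/(C1 + 8*z)


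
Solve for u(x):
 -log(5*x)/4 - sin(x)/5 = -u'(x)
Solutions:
 u(x) = C1 + x*log(x)/4 - x/4 + x*log(5)/4 - cos(x)/5


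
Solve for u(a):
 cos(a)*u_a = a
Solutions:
 u(a) = C1 + Integral(a/cos(a), a)


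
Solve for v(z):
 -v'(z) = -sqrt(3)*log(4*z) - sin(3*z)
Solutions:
 v(z) = C1 + sqrt(3)*z*(log(z) - 1) + 2*sqrt(3)*z*log(2) - cos(3*z)/3


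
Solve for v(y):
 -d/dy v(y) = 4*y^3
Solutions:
 v(y) = C1 - y^4


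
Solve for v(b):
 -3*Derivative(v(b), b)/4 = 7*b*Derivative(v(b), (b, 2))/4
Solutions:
 v(b) = C1 + C2*b^(4/7)


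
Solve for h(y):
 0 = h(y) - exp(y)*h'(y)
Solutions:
 h(y) = C1*exp(-exp(-y))


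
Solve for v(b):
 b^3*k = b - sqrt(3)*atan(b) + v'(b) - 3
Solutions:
 v(b) = C1 + b^4*k/4 - b^2/2 + 3*b + sqrt(3)*(b*atan(b) - log(b^2 + 1)/2)


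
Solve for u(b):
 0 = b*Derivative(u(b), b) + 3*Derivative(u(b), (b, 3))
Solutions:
 u(b) = C1 + Integral(C2*airyai(-3^(2/3)*b/3) + C3*airybi(-3^(2/3)*b/3), b)


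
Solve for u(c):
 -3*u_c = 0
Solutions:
 u(c) = C1


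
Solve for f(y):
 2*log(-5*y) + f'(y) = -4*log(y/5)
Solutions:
 f(y) = C1 - 6*y*log(y) + 2*y*(log(5) + 3 - I*pi)


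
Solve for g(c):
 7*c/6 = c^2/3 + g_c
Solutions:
 g(c) = C1 - c^3/9 + 7*c^2/12


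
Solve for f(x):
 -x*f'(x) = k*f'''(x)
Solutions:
 f(x) = C1 + Integral(C2*airyai(x*(-1/k)^(1/3)) + C3*airybi(x*(-1/k)^(1/3)), x)


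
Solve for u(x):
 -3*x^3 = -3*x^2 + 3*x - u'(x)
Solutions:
 u(x) = C1 + 3*x^4/4 - x^3 + 3*x^2/2


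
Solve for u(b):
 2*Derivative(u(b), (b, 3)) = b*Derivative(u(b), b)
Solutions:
 u(b) = C1 + Integral(C2*airyai(2^(2/3)*b/2) + C3*airybi(2^(2/3)*b/2), b)


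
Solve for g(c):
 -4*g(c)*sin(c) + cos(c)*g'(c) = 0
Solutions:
 g(c) = C1/cos(c)^4


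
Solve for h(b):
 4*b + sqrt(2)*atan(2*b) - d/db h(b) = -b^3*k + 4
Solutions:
 h(b) = C1 + b^4*k/4 + 2*b^2 - 4*b + sqrt(2)*(b*atan(2*b) - log(4*b^2 + 1)/4)


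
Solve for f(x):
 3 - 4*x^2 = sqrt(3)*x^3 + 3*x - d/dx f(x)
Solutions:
 f(x) = C1 + sqrt(3)*x^4/4 + 4*x^3/3 + 3*x^2/2 - 3*x


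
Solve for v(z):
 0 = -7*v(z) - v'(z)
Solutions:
 v(z) = C1*exp(-7*z)


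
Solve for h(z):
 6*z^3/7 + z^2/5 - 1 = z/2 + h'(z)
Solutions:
 h(z) = C1 + 3*z^4/14 + z^3/15 - z^2/4 - z


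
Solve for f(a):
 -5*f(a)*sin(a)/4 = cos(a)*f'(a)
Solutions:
 f(a) = C1*cos(a)^(5/4)


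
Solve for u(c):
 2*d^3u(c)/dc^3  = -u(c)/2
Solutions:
 u(c) = C3*exp(-2^(1/3)*c/2) + (C1*sin(2^(1/3)*sqrt(3)*c/4) + C2*cos(2^(1/3)*sqrt(3)*c/4))*exp(2^(1/3)*c/4)


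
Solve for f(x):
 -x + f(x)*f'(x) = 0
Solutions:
 f(x) = -sqrt(C1 + x^2)
 f(x) = sqrt(C1 + x^2)


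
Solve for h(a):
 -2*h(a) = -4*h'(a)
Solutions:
 h(a) = C1*exp(a/2)


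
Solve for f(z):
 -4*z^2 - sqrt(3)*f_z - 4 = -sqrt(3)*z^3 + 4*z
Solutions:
 f(z) = C1 + z^4/4 - 4*sqrt(3)*z^3/9 - 2*sqrt(3)*z^2/3 - 4*sqrt(3)*z/3


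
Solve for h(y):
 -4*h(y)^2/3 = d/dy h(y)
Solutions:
 h(y) = 3/(C1 + 4*y)


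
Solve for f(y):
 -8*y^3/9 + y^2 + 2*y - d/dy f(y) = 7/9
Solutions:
 f(y) = C1 - 2*y^4/9 + y^3/3 + y^2 - 7*y/9


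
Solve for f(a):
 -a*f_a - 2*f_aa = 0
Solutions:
 f(a) = C1 + C2*erf(a/2)


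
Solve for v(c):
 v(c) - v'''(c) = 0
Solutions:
 v(c) = C3*exp(c) + (C1*sin(sqrt(3)*c/2) + C2*cos(sqrt(3)*c/2))*exp(-c/2)


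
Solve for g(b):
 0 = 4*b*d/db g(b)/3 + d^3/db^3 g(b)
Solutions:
 g(b) = C1 + Integral(C2*airyai(-6^(2/3)*b/3) + C3*airybi(-6^(2/3)*b/3), b)


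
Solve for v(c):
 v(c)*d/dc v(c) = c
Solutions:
 v(c) = -sqrt(C1 + c^2)
 v(c) = sqrt(C1 + c^2)


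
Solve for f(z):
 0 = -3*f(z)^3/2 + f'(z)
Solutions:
 f(z) = -sqrt(-1/(C1 + 3*z))
 f(z) = sqrt(-1/(C1 + 3*z))


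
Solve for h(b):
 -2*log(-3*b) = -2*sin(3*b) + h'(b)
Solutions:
 h(b) = C1 - 2*b*log(-b) - 2*b*log(3) + 2*b - 2*cos(3*b)/3


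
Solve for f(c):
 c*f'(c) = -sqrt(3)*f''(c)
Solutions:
 f(c) = C1 + C2*erf(sqrt(2)*3^(3/4)*c/6)
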